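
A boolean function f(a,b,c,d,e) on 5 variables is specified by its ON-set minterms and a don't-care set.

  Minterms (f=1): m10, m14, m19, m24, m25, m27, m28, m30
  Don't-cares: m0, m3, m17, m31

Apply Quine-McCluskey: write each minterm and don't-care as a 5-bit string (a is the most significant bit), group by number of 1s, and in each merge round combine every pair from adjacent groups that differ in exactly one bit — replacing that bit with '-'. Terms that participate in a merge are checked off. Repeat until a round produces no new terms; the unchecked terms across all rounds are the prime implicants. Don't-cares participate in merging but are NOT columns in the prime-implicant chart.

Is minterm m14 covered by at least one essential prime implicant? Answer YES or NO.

Round 0: 00000 00011✓ 01010✓ 01110✓ 10001✓ 10011✓ 11000✓ 11001✓ 11011✓ 11100✓ 11110✓ 11111✓
Round 1: -0011 -1110 01-10 1-001✓ 1-011✓ 100-1✓ 11-00 11-11 110-1✓ 1100- 111-0 1111-
Round 2: 1-0-1
PIs = {-0011, -1110, 00000, 01-10, 1-0-1, 11-00, 11-11, 1100-, 111-0, 1111-}
Coverage chart:
  m10: 01-10 ←essential
  m14: -1110,01-10
  m19: -0011,1-0-1
  m24: 11-00,1100-
  m25: 1-0-1,1100-
  m27: 1-0-1,11-11
  m28: 11-00,111-0
  m30: -1110,111-0,1111-
Essential: 01-10

YES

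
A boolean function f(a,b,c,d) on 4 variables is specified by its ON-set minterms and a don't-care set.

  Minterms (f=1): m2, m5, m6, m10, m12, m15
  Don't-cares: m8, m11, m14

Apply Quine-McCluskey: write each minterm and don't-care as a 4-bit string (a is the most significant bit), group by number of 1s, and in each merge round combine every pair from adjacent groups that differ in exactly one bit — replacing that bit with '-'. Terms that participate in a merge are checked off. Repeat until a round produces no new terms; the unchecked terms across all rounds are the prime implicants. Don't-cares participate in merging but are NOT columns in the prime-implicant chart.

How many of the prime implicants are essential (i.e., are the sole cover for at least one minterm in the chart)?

4

Round 0: 0010✓ 0101 0110✓ 1000✓ 1010✓ 1011✓ 1100✓ 1110✓ 1111✓
Round 1: -010✓ -110✓ 0-10✓ 1-00✓ 1-10✓ 1-11✓ 10-0✓ 101-✓ 11-0✓ 111-✓
Round 2: --10 1--0 1-1-
PIs = {--10, 0101, 1--0, 1-1-}
Coverage chart:
  m2: --10 ←essential
  m5: 0101 ←essential
  m6: --10 ←essential
  m10: --10,1--0,1-1-
  m12: 1--0 ←essential
  m15: 1-1- ←essential
Essential: --10, 0101, 1--0, 1-1-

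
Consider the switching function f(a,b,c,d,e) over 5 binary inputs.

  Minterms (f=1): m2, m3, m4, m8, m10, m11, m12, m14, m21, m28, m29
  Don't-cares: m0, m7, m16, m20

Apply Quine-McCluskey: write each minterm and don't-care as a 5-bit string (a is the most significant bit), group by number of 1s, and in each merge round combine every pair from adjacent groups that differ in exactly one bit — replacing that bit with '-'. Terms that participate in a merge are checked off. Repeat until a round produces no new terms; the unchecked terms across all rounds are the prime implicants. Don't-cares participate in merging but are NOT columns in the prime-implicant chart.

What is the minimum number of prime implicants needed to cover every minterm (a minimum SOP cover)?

size-2^0 implicants → 00000(✓)  00010(✓)  00011(✓)  00100(✓)  00111(✓)  01000(✓)  01010(✓)  01011(✓)  01100(✓)  01110(✓)  10000(✓)  10100(✓)  10101(✓)  11100(✓)  11101(✓)
size-2^1 implicants → -0000(✓)  -0100(✓)  -1100(✓)  0-000(✓)  0-010(✓)  0-011(✓)  0-100(✓)  00-00(✓)  00-11  000-0(✓)  0001-(✓)  01-00(✓)  01-10(✓)  010-0(✓)  0101-(✓)  011-0(✓)  1-100(✓)  1-101(✓)  10-00(✓)  1010-(✓)  1110-(✓)
size-2^2 implicants → --100  -0-00  0--00  0-0-0  0-01-  01--0  1-10-
Unchecked terms (primes): --100, -0-00, 0--00, 0-0-0, 0-01-, 00-11, 01--0, 1-10-
Minterm coverage:
  m2 ⊆ 0-0-0,0-01-
  m3 ⊆ 0-01-,00-11
  m4 ⊆ --100,-0-00,0--00
  m8 ⊆ 0--00,0-0-0,01--0
  m10 ⊆ 0-0-0,0-01-,01--0
  m11 ⊆ 0-01- [E]
  m12 ⊆ --100,0--00,01--0
  m14 ⊆ 01--0 [E]
  m21 ⊆ 1-10- [E]
  m28 ⊆ --100,1-10-
  m29 ⊆ 1-10- [E]
E = {0-01-, 01--0, 1-10-}
Petrick residual → --100
Cover = cd'e' + a'c'd + a'be' + acd'  |cover|=4

4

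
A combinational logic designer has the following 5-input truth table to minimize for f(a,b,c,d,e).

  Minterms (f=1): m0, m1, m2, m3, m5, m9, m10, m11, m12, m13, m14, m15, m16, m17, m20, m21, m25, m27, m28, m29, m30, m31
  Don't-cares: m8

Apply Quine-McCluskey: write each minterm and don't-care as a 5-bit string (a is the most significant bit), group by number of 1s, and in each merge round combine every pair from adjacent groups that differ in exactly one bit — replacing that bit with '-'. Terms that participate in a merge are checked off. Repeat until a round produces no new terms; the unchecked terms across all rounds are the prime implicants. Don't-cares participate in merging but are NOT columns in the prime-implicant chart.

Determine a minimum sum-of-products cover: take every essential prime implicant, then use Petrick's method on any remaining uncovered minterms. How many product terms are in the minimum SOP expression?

size-2^0 implicants → 00000(✓)  00001(✓)  00010(✓)  00011(✓)  00101(✓)  01000(✓)  01001(✓)  01010(✓)  01011(✓)  01100(✓)  01101(✓)  01110(✓)  01111(✓)  10000(✓)  10001(✓)  10100(✓)  10101(✓)  11001(✓)  11011(✓)  11100(✓)  11101(✓)  11110(✓)  11111(✓)
size-2^1 implicants → -0000(✓)  -0001(✓)  -0101(✓)  -1001(✓)  -1011(✓)  -1100(✓)  -1101(✓)  -1110(✓)  -1111(✓)  0-000(✓)  0-001(✓)  0-010(✓)  0-011(✓)  0-101(✓)  00-01(✓)  000-0(✓)  000-1(✓)  0000-(✓)  0001-(✓)  01-00(✓)  01-01(✓)  01-10(✓)  01-11(✓)  010-0(✓)  010-1(✓)  0100-(✓)  0101-(✓)  011-0(✓)  011-1(✓)  0110-(✓)  0111-(✓)  1-001(✓)  1-100(✓)  1-101(✓)  10-00(✓)  10-01(✓)  1000-(✓)  1010-(✓)  11-01(✓)  11-11(✓)  110-1(✓)  111-0(✓)  111-1(✓)  1110-(✓)  1111-(✓)
size-2^2 implicants → --001(✓)  --101(✓)  -0-01(✓)  -000-  -1-01(✓)  -1-11(✓)  -10-1(✓)  -11-0(✓)  -11-1(✓)  -110-(✓)  -111-(✓)  0--01(✓)  0-0-0(✓)  0-0-1(✓)  0-00-(✓)  0-01-(✓)  000--(✓)  01--0(✓)  01--1(✓)  01-0-(✓)  01-1-(✓)  010--(✓)  011--(✓)  1--01(✓)  1-10-  10-0-  11--1(✓)  111--(✓)
size-2^3 implicants → ---01  -1--1  -11--  0-0--  01---
Unchecked terms (primes): ---01, -000-, -1--1, -11--, 0-0--, 01---, 1-10-, 10-0-
Minterm coverage:
  m0 ⊆ -000-,0-0--
  m1 ⊆ ---01,-000-,0-0--
  m2 ⊆ 0-0-- [E]
  m3 ⊆ 0-0-- [E]
  m5 ⊆ ---01 [E]
  m9 ⊆ ---01,-1--1,0-0--,01---
  m10 ⊆ 0-0--,01---
  m11 ⊆ -1--1,0-0--,01---
  m12 ⊆ -11--,01---
  m13 ⊆ ---01,-1--1,-11--,01---
  m14 ⊆ -11--,01---
  m15 ⊆ -1--1,-11--,01---
  m16 ⊆ -000-,10-0-
  m17 ⊆ ---01,-000-,10-0-
  m20 ⊆ 1-10-,10-0-
  m21 ⊆ ---01,1-10-,10-0-
  m25 ⊆ ---01,-1--1
  m27 ⊆ -1--1 [E]
  m28 ⊆ -11--,1-10-
  m29 ⊆ ---01,-1--1,-11--,1-10-
  m30 ⊆ -11-- [E]
  m31 ⊆ -1--1,-11--
E = {---01, -1--1, -11--, 0-0--}
Petrick residual → 10-0-
Cover = d'e + be + bc + a'c' + ab'd'  |cover|=5

5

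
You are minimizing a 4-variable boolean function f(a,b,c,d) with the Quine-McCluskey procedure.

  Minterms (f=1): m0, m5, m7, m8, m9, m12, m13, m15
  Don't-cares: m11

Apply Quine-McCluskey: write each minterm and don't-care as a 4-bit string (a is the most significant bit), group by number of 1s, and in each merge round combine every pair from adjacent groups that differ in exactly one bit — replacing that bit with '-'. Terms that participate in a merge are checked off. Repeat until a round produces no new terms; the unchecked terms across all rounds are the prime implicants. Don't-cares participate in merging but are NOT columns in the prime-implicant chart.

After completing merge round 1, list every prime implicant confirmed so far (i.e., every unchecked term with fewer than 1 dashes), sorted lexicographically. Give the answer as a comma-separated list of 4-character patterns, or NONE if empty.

NONE

size-2^0 implicants → 0000(✓)  0101(✓)  0111(✓)  1000(✓)  1001(✓)  1011(✓)  1100(✓)  1101(✓)  1111(✓)
size-2^1 implicants → -000  -101(✓)  -111(✓)  01-1(✓)  1-00(✓)  1-01(✓)  1-11(✓)  10-1(✓)  100-(✓)  11-1(✓)  110-(✓)
size-2^2 implicants → -1-1  1--1  1-0-
Unchecked terms (primes): -000, -1-1, 1--1, 1-0-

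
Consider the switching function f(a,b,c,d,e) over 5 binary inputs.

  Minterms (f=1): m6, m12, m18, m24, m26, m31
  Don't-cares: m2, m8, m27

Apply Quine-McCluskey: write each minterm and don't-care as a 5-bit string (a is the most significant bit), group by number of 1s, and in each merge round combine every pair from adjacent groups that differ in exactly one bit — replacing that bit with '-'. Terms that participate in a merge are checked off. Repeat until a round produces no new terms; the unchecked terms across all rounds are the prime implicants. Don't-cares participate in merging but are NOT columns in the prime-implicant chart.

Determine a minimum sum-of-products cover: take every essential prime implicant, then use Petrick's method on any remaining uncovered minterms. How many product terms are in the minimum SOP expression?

5

Round 0: 00010✓ 00110✓ 01000✓ 01100✓ 10010✓ 11000✓ 11010✓ 11011✓ 11111✓
Round 1: -0010 -1000 00-10 01-00 1-010 11-11 110-0 1101-
PIs = {-0010, -1000, 00-10, 01-00, 1-010, 11-11, 110-0, 1101-}
Coverage chart:
  m6: 00-10 ←essential
  m12: 01-00 ←essential
  m18: -0010,1-010
  m24: -1000,110-0
  m26: 1-010,110-0,1101-
  m31: 11-11 ←essential
Essential: 00-10, 01-00, 11-11
Petrick residual → -0010, 110-0
Min cover (5 terms): b'c'de' + a'b'de' + a'bd'e' + abde + abc'e'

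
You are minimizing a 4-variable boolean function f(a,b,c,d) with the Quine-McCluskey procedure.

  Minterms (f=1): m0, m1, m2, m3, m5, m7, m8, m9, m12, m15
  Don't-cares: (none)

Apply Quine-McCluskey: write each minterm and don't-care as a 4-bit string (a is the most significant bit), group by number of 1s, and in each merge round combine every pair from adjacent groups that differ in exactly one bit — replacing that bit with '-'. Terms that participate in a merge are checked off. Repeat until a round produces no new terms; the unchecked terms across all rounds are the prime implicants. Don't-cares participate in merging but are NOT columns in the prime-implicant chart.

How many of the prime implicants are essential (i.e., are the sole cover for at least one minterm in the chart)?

[col 0] 0000*, 0001*, 0010*, 0011*, 0101*, 0111*, 1000*, 1001*, 1100*, 1111*
[col 1] -000*, -001*, -111, 0-01*, 0-11*, 00-0*, 00-1*, 000-*, 001-*, 01-1*, 1-00, 100-*
[col 2] -00-, 0--1, 00--
Prime implicants: -00-, -111, 0--1, 00--, 1-00
PI chart (minterm → PIs covering it):
  0 | -00-,00--
  1 | -00-,0--1,00--
  2 | 00--  (sole → essential)
  3 | 0--1,00--
  5 | 0--1  (sole → essential)
  7 | -111,0--1
  8 | -00-,1-00
  9 | -00-  (sole → essential)
  12 | 1-00  (sole → essential)
  15 | -111  (sole → essential)
Essential prime implicants: -00-, -111, 0--1, 00--, 1-00

5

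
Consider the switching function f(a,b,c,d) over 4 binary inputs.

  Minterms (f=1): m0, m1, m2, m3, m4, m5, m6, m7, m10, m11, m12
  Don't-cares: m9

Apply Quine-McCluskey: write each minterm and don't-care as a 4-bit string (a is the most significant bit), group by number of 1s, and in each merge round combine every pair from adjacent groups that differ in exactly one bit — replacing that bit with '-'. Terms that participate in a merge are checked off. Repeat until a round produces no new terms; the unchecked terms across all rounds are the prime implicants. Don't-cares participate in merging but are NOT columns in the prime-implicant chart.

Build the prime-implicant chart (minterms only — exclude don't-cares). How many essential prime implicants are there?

3

size-2^0 implicants → 0000(✓)  0001(✓)  0010(✓)  0011(✓)  0100(✓)  0101(✓)  0110(✓)  0111(✓)  1001(✓)  1010(✓)  1011(✓)  1100(✓)
size-2^1 implicants → -001(✓)  -010(✓)  -011(✓)  -100  0-00(✓)  0-01(✓)  0-10(✓)  0-11(✓)  00-0(✓)  00-1(✓)  000-(✓)  001-(✓)  01-0(✓)  01-1(✓)  010-(✓)  011-(✓)  10-1(✓)  101-(✓)
size-2^2 implicants → -0-1  -01-  0--0(✓)  0--1(✓)  0-0-(✓)  0-1-(✓)  00--(✓)  01--(✓)
size-2^3 implicants → 0---
Unchecked terms (primes): -0-1, -01-, -100, 0---
Minterm coverage:
  m0 ⊆ 0--- [E]
  m1 ⊆ -0-1,0---
  m2 ⊆ -01-,0---
  m3 ⊆ -0-1,-01-,0---
  m4 ⊆ -100,0---
  m5 ⊆ 0--- [E]
  m6 ⊆ 0--- [E]
  m7 ⊆ 0--- [E]
  m10 ⊆ -01- [E]
  m11 ⊆ -0-1,-01-
  m12 ⊆ -100 [E]
E = {-01-, -100, 0---}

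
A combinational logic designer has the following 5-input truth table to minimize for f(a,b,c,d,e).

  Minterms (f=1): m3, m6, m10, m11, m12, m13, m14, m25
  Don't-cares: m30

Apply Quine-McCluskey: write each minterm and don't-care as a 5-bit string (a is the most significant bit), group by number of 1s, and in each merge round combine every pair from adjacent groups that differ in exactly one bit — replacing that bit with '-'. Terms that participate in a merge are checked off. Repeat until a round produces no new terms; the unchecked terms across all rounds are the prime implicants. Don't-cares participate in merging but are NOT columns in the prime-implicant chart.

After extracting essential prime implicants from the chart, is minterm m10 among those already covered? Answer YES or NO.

NO

[col 0] 00011*, 00110*, 01010*, 01011*, 01100*, 01101*, 01110*, 11001, 11110*
[col 1] -1110, 0-011, 0-110, 01-10, 0101-, 011-0, 0110-
Prime implicants: -1110, 0-011, 0-110, 01-10, 0101-, 011-0, 0110-, 11001
PI chart (minterm → PIs covering it):
  3 | 0-011  (sole → essential)
  6 | 0-110  (sole → essential)
  10 | 01-10,0101-
  11 | 0-011,0101-
  12 | 011-0,0110-
  13 | 0110-  (sole → essential)
  14 | -1110,0-110,01-10,011-0
  25 | 11001  (sole → essential)
Essential prime implicants: 0-011, 0-110, 0110-, 11001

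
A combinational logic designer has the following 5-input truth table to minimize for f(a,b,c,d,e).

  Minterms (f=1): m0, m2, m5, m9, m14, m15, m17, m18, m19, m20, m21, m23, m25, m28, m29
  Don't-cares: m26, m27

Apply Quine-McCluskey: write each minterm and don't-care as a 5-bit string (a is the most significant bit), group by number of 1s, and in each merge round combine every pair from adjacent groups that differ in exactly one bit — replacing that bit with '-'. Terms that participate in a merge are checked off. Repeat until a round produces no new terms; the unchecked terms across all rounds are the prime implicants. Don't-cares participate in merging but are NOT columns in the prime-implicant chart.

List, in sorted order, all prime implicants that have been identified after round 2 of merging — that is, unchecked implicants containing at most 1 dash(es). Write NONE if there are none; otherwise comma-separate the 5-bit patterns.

[col 0] 00000*, 00010*, 00101*, 01001*, 01110*, 01111*, 10001*, 10010*, 10011*, 10100*, 10101*, 10111*, 11001*, 11010*, 11011*, 11100*, 11101*
[col 1] -0010, -0101, -1001, 000-0, 0111-, 1-001*, 1-010*, 1-011*, 1-100*, 1-101*, 10-01*, 10-11*, 100-1*, 1001-*, 101-1*, 1010-*, 11-01*, 110-1*, 1101-*, 1110-*
[col 2] 1--01, 1-0-1, 1-01-, 1-10-, 10--1
Prime implicants: -0010, -0101, -1001, 000-0, 0111-, 1--01, 1-0-1, 1-01-, 1-10-, 10--1

-0010, -0101, -1001, 000-0, 0111-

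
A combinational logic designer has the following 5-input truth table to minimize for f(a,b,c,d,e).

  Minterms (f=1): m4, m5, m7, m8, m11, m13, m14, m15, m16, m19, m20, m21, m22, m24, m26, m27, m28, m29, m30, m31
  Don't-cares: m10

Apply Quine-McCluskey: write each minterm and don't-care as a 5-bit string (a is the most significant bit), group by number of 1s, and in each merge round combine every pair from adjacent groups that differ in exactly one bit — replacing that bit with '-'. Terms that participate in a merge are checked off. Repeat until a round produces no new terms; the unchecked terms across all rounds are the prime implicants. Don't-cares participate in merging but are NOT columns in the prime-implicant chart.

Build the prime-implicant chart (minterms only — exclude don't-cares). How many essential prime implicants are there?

7

Round 0: 00100✓ 00101✓ 00111✓ 01000✓ 01010✓ 01011✓ 01101✓ 01110✓ 01111✓ 10000✓ 10011✓ 10100✓ 10101✓ 10110✓ 11000✓ 11010✓ 11011✓ 11100✓ 11101✓ 11110✓ 11111✓
Round 1: -0100✓ -0101✓ -1000✓ -1010✓ -1011✓ -1101✓ -1110✓ -1111✓ 0-101✓ 0-111✓ 001-1✓ 0010-✓ 01-10✓ 01-11✓ 010-0✓ 0101-✓ 011-1✓ 0111-✓ 1-000✓ 1-011 1-100✓ 1-101✓ 1-110✓ 10-00✓ 101-0✓ 1010-✓ 11-00✓ 11-10✓ 11-11✓ 110-0✓ 1101-✓ 111-0✓ 111-1✓ 1110-✓ 1111-✓
Round 2: --101 -010- -1-10✓ -1-11✓ -10-0 -101-✓ -11-1 -111-✓ 0-1-1 01-1-✓ 1--00 1-1-0 1-10- 11--0 11-1-✓ 111--
Round 3: -1-1-
PIs = {--101, -010-, -1-1-, -10-0, -11-1, 0-1-1, 1--00, 1-011, 1-1-0, 1-10-, 11--0, 111--}
Coverage chart:
  m4: -010- ←essential
  m5: --101,-010-,0-1-1
  m7: 0-1-1 ←essential
  m8: -10-0 ←essential
  m11: -1-1- ←essential
  m13: --101,-11-1,0-1-1
  m14: -1-1- ←essential
  m15: -1-1-,-11-1,0-1-1
  m16: 1--00 ←essential
  m19: 1-011 ←essential
  m20: -010-,1--00,1-1-0,1-10-
  m21: --101,-010-,1-10-
  m22: 1-1-0 ←essential
  m24: -10-0,1--00,11--0
  m26: -1-1-,-10-0,11--0
  m27: -1-1-,1-011
  m28: 1--00,1-1-0,1-10-,11--0,111--
  m29: --101,-11-1,1-10-,111--
  m30: -1-1-,1-1-0,11--0,111--
  m31: -1-1-,-11-1,111--
Essential: -010-, -1-1-, -10-0, 0-1-1, 1--00, 1-011, 1-1-0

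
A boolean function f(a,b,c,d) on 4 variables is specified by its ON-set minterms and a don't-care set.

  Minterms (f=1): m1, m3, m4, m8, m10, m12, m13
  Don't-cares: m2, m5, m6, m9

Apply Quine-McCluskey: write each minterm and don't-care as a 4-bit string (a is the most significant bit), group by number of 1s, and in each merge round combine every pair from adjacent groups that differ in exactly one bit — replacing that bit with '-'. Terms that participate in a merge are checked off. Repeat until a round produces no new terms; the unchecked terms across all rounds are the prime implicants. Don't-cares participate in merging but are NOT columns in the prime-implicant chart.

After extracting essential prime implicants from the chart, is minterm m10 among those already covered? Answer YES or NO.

size-2^0 implicants → 0001(✓)  0010(✓)  0011(✓)  0100(✓)  0101(✓)  0110(✓)  1000(✓)  1001(✓)  1010(✓)  1100(✓)  1101(✓)
size-2^1 implicants → -001(✓)  -010  -100(✓)  -101(✓)  0-01(✓)  0-10  00-1  001-  01-0  010-(✓)  1-00(✓)  1-01(✓)  10-0  100-(✓)  110-(✓)
size-2^2 implicants → --01  -10-  1-0-
Unchecked terms (primes): --01, -010, -10-, 0-10, 00-1, 001-, 01-0, 1-0-, 10-0
Minterm coverage:
  m1 ⊆ --01,00-1
  m3 ⊆ 00-1,001-
  m4 ⊆ -10-,01-0
  m8 ⊆ 1-0-,10-0
  m10 ⊆ -010,10-0
  m12 ⊆ -10-,1-0-
  m13 ⊆ --01,-10-,1-0-
(no essential prime implicants)

NO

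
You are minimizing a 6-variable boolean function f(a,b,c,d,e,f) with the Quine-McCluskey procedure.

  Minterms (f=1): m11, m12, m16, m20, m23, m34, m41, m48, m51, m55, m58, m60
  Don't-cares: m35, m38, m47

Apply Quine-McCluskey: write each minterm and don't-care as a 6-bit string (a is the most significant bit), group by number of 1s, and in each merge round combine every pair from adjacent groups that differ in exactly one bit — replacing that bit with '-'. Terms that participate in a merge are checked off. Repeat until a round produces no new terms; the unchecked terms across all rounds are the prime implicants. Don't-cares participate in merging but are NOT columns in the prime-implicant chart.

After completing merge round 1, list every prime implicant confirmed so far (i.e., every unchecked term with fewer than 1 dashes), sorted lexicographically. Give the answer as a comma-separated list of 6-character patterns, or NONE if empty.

001011, 001100, 101001, 101111, 111010, 111100

Round 0: 001011 001100 010000✓ 010100✓ 010111✓ 100010✓ 100011✓ 100110✓ 101001 101111 110000✓ 110011✓ 110111✓ 111010 111100
Round 1: -10000 -10111 010-00 1-0011 100-10 10001- 110-11
PIs = {-10000, -10111, 001011, 001100, 010-00, 1-0011, 100-10, 10001-, 101001, 101111, 110-11, 111010, 111100}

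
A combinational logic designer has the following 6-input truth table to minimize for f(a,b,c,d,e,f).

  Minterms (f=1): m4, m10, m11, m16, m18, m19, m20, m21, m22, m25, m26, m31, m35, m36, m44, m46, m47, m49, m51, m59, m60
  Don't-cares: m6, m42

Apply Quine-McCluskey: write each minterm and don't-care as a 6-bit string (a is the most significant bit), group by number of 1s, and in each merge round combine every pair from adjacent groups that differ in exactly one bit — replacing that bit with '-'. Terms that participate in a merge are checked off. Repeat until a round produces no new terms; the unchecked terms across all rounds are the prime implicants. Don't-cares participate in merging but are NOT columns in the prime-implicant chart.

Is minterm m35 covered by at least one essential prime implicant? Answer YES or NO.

Round 0: 000100✓ 000110✓ 001010✓ 001011✓ 010000✓ 010010✓ 010011✓ 010100✓ 010101✓ 010110✓ 011001 011010✓ 011111 100011✓ 100100✓ 101010✓ 101100✓ 101110✓ 101111✓ 110001✓ 110011✓ 111011✓ 111100✓
Round 1: -00100 -01010 -10011 0-0100✓ 0-0110✓ 0-1010 0001-0✓ 00101- 01-010 010-00✓ 010-10✓ 0100-0✓ 01001- 0101-0✓ 01010- 1-0011 1-1100 10-100 101-10 1011-0 10111- 11-011 1100-1
Round 2: 0-01-0 010--0
PIs = {-00100, -01010, -10011, 0-01-0, 0-1010, 00101-, 01-010, 010--0, 01001-, 01010-, 011001, 011111, 1-0011, 1-1100, 10-100, 101-10, 1011-0, 10111-, 11-011, 1100-1}
Coverage chart:
  m4: -00100,0-01-0
  m10: -01010,0-1010,00101-
  m11: 00101- ←essential
  m16: 010--0 ←essential
  m18: 01-010,010--0,01001-
  m19: -10011,01001-
  m20: 0-01-0,010--0,01010-
  m21: 01010- ←essential
  m22: 0-01-0,010--0
  m25: 011001 ←essential
  m26: 0-1010,01-010
  m31: 011111 ←essential
  m35: 1-0011 ←essential
  m36: -00100,10-100
  m44: 1-1100,10-100,1011-0
  m46: 101-10,1011-0,10111-
  m47: 10111- ←essential
  m49: 1100-1 ←essential
  m51: -10011,1-0011,11-011,1100-1
  m59: 11-011 ←essential
  m60: 1-1100 ←essential
Essential: 00101-, 010--0, 01010-, 011001, 011111, 1-0011, 1-1100, 10111-, 11-011, 1100-1

YES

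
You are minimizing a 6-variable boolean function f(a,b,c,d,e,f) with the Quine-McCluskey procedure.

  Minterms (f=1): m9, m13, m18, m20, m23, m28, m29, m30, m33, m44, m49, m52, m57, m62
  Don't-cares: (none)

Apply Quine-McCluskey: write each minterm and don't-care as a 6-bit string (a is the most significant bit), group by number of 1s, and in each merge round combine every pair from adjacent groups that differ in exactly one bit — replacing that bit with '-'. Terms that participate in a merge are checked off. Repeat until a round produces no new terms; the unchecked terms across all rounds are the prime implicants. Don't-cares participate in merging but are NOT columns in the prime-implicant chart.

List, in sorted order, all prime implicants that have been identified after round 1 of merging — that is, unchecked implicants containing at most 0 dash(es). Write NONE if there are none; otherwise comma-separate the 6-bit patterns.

Round 0: 001001✓ 001101✓ 010010 010100✓ 010111 011100✓ 011101✓ 011110✓ 100001✓ 101100 110001✓ 110100✓ 111001✓ 111110✓
Round 1: -10100 -11110 0-1101 001-01 01-100 0111-0 01110- 1-0001 11-001
PIs = {-10100, -11110, 0-1101, 001-01, 01-100, 010010, 010111, 0111-0, 01110-, 1-0001, 101100, 11-001}

010010, 010111, 101100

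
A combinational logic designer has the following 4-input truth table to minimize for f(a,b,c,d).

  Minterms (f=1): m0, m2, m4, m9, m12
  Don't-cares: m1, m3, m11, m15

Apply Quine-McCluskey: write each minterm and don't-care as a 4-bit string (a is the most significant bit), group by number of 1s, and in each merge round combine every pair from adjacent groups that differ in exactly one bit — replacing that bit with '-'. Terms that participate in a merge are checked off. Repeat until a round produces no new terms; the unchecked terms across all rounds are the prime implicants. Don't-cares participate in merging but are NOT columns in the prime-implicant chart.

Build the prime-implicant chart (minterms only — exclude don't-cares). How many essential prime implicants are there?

Round 0: 0000✓ 0001✓ 0010✓ 0011✓ 0100✓ 1001✓ 1011✓ 1100✓ 1111✓
Round 1: -001✓ -011✓ -100 0-00 00-0✓ 00-1✓ 000-✓ 001-✓ 1-11 10-1✓
Round 2: -0-1 00--
PIs = {-0-1, -100, 0-00, 00--, 1-11}
Coverage chart:
  m0: 0-00,00--
  m2: 00-- ←essential
  m4: -100,0-00
  m9: -0-1 ←essential
  m12: -100 ←essential
Essential: -0-1, -100, 00--

3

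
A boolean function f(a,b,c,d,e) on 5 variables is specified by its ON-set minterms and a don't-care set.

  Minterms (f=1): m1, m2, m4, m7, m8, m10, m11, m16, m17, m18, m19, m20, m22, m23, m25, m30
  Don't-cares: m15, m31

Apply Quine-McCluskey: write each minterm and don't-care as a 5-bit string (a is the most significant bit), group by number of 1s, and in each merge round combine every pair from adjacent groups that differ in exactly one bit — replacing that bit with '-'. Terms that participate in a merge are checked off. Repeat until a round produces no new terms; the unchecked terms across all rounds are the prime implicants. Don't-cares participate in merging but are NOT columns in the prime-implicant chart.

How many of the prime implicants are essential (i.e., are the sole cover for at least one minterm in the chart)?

[col 0] 00001*, 00010*, 00100*, 00111*, 01000*, 01010*, 01011*, 01111*, 10000*, 10001*, 10010*, 10011*, 10100*, 10110*, 10111*, 11001*, 11110*, 11111*
[col 1] -0001, -0010, -0100, -0111*, -1111*, 0-010, 0-111*, 01-11, 010-0, 0101-, 1-001, 1-110*, 1-111*, 10-00*, 10-10*, 10-11*, 100-0*, 100-1*, 1000-*, 1001-*, 101-0*, 1011-*, 1111-*
[col 2] --111, 1-11-, 10--0, 10-1-, 100--
Prime implicants: --111, -0001, -0010, -0100, 0-010, 01-11, 010-0, 0101-, 1-001, 1-11-, 10--0, 10-1-, 100--
PI chart (minterm → PIs covering it):
  1 | -0001  (sole → essential)
  2 | -0010,0-010
  4 | -0100  (sole → essential)
  7 | --111  (sole → essential)
  8 | 010-0  (sole → essential)
  10 | 0-010,010-0,0101-
  11 | 01-11,0101-
  16 | 10--0,100--
  17 | -0001,1-001,100--
  18 | -0010,10--0,10-1-,100--
  19 | 10-1-,100--
  20 | -0100,10--0
  22 | 1-11-,10--0,10-1-
  23 | --111,1-11-,10-1-
  25 | 1-001  (sole → essential)
  30 | 1-11-  (sole → essential)
Essential prime implicants: --111, -0001, -0100, 010-0, 1-001, 1-11-

6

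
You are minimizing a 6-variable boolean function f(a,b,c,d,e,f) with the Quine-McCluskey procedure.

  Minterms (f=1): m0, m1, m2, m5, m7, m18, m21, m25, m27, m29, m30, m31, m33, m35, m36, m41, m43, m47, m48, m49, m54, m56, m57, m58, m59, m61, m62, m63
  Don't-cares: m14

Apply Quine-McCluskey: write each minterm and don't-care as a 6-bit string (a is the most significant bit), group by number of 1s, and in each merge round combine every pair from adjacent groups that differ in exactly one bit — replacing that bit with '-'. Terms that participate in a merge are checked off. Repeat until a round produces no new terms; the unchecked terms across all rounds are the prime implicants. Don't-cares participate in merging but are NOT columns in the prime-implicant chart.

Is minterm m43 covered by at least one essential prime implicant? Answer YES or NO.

YES

size-2^0 implicants → 000000(✓)  000001(✓)  000010(✓)  000101(✓)  000111(✓)  001110(✓)  010010(✓)  010101(✓)  011001(✓)  011011(✓)  011101(✓)  011110(✓)  011111(✓)  100001(✓)  100011(✓)  100100  101001(✓)  101011(✓)  101111(✓)  110000(✓)  110001(✓)  110110(✓)  111000(✓)  111001(✓)  111010(✓)  111011(✓)  111101(✓)  111110(✓)  111111(✓)
size-2^1 implicants → -00001  -11001(✓)  -11011(✓)  -11101(✓)  -11110(✓)  -11111(✓)  0-0010  0-0101  0-1110  000-01  0000-0  00000-  0001-1  01-101  011-01(✓)  011-11(✓)  0110-1(✓)  0111-1(✓)  01111-(✓)  1-0001(✓)  1-1001(✓)  1-1011(✓)  1-1111(✓)  10-001(✓)  10-011(✓)  1000-1(✓)  101-11(✓)  1010-1(✓)  11-000(✓)  11-001(✓)  11-110  11000-(✓)  111-01(✓)  111-10(✓)  111-11(✓)  1110-0(✓)  1110-1(✓)  11100-(✓)  11101-(✓)  1111-1(✓)  11111-(✓)
size-2^2 implicants → -11-01(✓)  -11-11(✓)  -110-1(✓)  -111-1(✓)  -1111-  011--1(✓)  1--001  1-1-11  1-10-1  10-0-1  11-00-  111--1(✓)  111-1-  1110--
size-2^3 implicants → -11--1
Unchecked terms (primes): -00001, -11--1, -1111-, 0-0010, 0-0101, 0-1110, 000-01, 0000-0, 00000-, 0001-1, 01-101, 1--001, 1-1-11, 1-10-1, 10-0-1, 100100, 11-00-, 11-110, 111-1-, 1110--
Minterm coverage:
  m0 ⊆ 0000-0,00000-
  m1 ⊆ -00001,000-01,00000-
  m2 ⊆ 0-0010,0000-0
  m5 ⊆ 0-0101,000-01,0001-1
  m7 ⊆ 0001-1 [E]
  m18 ⊆ 0-0010 [E]
  m21 ⊆ 0-0101,01-101
  m25 ⊆ -11--1 [E]
  m27 ⊆ -11--1 [E]
  m29 ⊆ -11--1,01-101
  m30 ⊆ -1111-,0-1110
  m31 ⊆ -11--1,-1111-
  m33 ⊆ -00001,1--001,10-0-1
  m35 ⊆ 10-0-1 [E]
  m36 ⊆ 100100 [E]
  m41 ⊆ 1--001,1-10-1,10-0-1
  m43 ⊆ 1-1-11,1-10-1,10-0-1
  m47 ⊆ 1-1-11 [E]
  m48 ⊆ 11-00- [E]
  m49 ⊆ 1--001,11-00-
  m54 ⊆ 11-110 [E]
  m56 ⊆ 11-00-,1110--
  m57 ⊆ -11--1,1--001,1-10-1,11-00-,1110--
  m58 ⊆ 111-1-,1110--
  m59 ⊆ -11--1,1-1-11,1-10-1,111-1-,1110--
  m61 ⊆ -11--1 [E]
  m62 ⊆ -1111-,11-110,111-1-
  m63 ⊆ -11--1,-1111-,1-1-11,111-1-
E = {-11--1, 0-0010, 0001-1, 1-1-11, 10-0-1, 100100, 11-00-, 11-110}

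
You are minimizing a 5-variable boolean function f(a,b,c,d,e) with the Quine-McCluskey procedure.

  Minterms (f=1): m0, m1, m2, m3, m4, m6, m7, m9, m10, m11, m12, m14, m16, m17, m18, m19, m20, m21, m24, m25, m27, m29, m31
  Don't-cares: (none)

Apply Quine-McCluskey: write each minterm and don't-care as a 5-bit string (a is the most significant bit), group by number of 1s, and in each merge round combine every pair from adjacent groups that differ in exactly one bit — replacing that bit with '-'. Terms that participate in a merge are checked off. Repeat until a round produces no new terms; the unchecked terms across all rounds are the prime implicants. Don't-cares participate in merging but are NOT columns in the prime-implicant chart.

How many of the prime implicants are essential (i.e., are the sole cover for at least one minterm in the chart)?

6

Round 0: 00000✓ 00001✓ 00010✓ 00011✓ 00100✓ 00110✓ 00111✓ 01001✓ 01010✓ 01011✓ 01100✓ 01110✓ 10000✓ 10001✓ 10010✓ 10011✓ 10100✓ 10101✓ 11000✓ 11001✓ 11011✓ 11101✓ 11111✓
Round 1: -0000✓ -0001✓ -0010✓ -0011✓ -0100✓ -1001✓ -1011✓ 0-001✓ 0-010✓ 0-011✓ 0-100✓ 0-110✓ 00-00✓ 00-10✓ 00-11✓ 000-0✓ 000-1✓ 0000-✓ 0001-✓ 001-0✓ 0011-✓ 01-10✓ 010-1✓ 0101-✓ 011-0✓ 1-000✓ 1-001✓ 1-011✓ 1-101✓ 10-00✓ 10-01✓ 100-0✓ 100-1✓ 1000-✓ 1001-✓ 1010-✓ 11-01✓ 11-11✓ 110-1✓ 1100-✓ 111-1✓
Round 2: --001✓ --011✓ -0-00 -00-0✓ -00-1✓ -000-✓ -001-✓ -10-1✓ 0--10 0-0-1✓ 0-01- 0-1-0 00--0 00-1- 000--✓ 1--01 1-0-1✓ 1-00- 10-0- 100--✓ 11--1
Round 3: --0-1 -00--
PIs = {--0-1, -0-00, -00--, 0--10, 0-01-, 0-1-0, 00--0, 00-1-, 1--01, 1-00-, 10-0-, 11--1}
Coverage chart:
  m0: -0-00,-00--,00--0
  m1: --0-1,-00--
  m2: -00--,0--10,0-01-,00--0,00-1-
  m3: --0-1,-00--,0-01-,00-1-
  m4: -0-00,0-1-0,00--0
  m6: 0--10,0-1-0,00--0,00-1-
  m7: 00-1- ←essential
  m9: --0-1 ←essential
  m10: 0--10,0-01-
  m11: --0-1,0-01-
  m12: 0-1-0 ←essential
  m14: 0--10,0-1-0
  m16: -0-00,-00--,1-00-,10-0-
  m17: --0-1,-00--,1--01,1-00-,10-0-
  m18: -00-- ←essential
  m19: --0-1,-00--
  m20: -0-00,10-0-
  m21: 1--01,10-0-
  m24: 1-00- ←essential
  m25: --0-1,1--01,1-00-,11--1
  m27: --0-1,11--1
  m29: 1--01,11--1
  m31: 11--1 ←essential
Essential: --0-1, -00--, 0-1-0, 00-1-, 1-00-, 11--1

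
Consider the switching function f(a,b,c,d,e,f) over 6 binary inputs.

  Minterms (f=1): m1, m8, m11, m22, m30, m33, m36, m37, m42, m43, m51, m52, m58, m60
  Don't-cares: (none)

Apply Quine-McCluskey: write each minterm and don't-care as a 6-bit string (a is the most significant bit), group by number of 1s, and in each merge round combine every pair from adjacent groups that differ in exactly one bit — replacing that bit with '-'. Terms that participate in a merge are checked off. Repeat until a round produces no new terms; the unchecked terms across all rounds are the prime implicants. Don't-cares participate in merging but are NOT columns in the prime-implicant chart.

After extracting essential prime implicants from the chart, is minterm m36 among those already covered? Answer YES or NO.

[col 0] 000001*, 001000, 001011*, 010110*, 011110*, 100001*, 100100*, 100101*, 101010*, 101011*, 110011, 110100*, 111010*, 111100*
[col 1] -00001, -01011, 01-110, 1-0100, 1-1010, 100-01, 10010-, 10101-, 11-100
Prime implicants: -00001, -01011, 001000, 01-110, 1-0100, 1-1010, 100-01, 10010-, 10101-, 11-100, 110011
PI chart (minterm → PIs covering it):
  1 | -00001  (sole → essential)
  8 | 001000  (sole → essential)
  11 | -01011  (sole → essential)
  22 | 01-110  (sole → essential)
  30 | 01-110  (sole → essential)
  33 | -00001,100-01
  36 | 1-0100,10010-
  37 | 100-01,10010-
  42 | 1-1010,10101-
  43 | -01011,10101-
  51 | 110011  (sole → essential)
  52 | 1-0100,11-100
  58 | 1-1010  (sole → essential)
  60 | 11-100  (sole → essential)
Essential prime implicants: -00001, -01011, 001000, 01-110, 1-1010, 11-100, 110011

NO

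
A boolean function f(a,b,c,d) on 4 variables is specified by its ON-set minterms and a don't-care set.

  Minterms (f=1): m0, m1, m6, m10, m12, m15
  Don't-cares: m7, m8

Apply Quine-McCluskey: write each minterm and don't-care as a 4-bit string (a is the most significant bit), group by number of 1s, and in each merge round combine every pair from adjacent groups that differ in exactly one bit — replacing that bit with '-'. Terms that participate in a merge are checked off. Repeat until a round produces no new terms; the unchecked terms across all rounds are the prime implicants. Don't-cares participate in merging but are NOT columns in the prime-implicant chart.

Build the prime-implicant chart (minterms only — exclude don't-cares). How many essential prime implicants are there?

5

[col 0] 0000*, 0001*, 0110*, 0111*, 1000*, 1010*, 1100*, 1111*
[col 1] -000, -111, 000-, 011-, 1-00, 10-0
Prime implicants: -000, -111, 000-, 011-, 1-00, 10-0
PI chart (minterm → PIs covering it):
  0 | -000,000-
  1 | 000-  (sole → essential)
  6 | 011-  (sole → essential)
  10 | 10-0  (sole → essential)
  12 | 1-00  (sole → essential)
  15 | -111  (sole → essential)
Essential prime implicants: -111, 000-, 011-, 1-00, 10-0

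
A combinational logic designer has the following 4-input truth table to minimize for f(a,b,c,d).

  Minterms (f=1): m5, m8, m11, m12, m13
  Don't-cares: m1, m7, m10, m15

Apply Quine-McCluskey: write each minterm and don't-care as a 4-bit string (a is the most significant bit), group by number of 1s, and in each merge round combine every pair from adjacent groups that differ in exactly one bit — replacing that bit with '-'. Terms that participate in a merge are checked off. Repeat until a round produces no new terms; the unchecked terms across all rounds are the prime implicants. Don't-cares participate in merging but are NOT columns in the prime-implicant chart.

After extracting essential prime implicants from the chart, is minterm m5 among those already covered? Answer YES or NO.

NO

Round 0: 0001✓ 0101✓ 0111✓ 1000✓ 1010✓ 1011✓ 1100✓ 1101✓ 1111✓
Round 1: -101✓ -111✓ 0-01 01-1✓ 1-00 1-11 10-0 101- 11-1✓ 110-
Round 2: -1-1
PIs = {-1-1, 0-01, 1-00, 1-11, 10-0, 101-, 110-}
Coverage chart:
  m5: -1-1,0-01
  m8: 1-00,10-0
  m11: 1-11,101-
  m12: 1-00,110-
  m13: -1-1,110-
(no essential prime implicants)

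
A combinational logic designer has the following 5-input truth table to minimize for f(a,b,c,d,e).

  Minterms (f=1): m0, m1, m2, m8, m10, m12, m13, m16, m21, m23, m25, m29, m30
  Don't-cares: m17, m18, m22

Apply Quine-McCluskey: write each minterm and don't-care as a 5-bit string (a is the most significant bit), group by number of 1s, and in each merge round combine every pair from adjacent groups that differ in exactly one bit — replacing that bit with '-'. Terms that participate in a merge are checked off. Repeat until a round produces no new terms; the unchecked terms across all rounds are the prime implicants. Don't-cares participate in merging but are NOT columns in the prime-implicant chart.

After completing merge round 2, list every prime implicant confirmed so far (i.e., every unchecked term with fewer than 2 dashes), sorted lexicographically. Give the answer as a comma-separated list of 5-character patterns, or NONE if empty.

-1101, 01-00, 0110-, 1-110, 10-10, 101-1, 1011-

[col 0] 00000*, 00001*, 00010*, 01000*, 01010*, 01100*, 01101*, 10000*, 10001*, 10010*, 10101*, 10110*, 10111*, 11001*, 11101*, 11110*
[col 1] -0000*, -0001*, -0010*, -1101, 0-000*, 0-010*, 000-0*, 0000-*, 01-00, 010-0*, 0110-, 1-001*, 1-101*, 1-110, 10-01*, 10-10, 100-0*, 1000-*, 101-1, 1011-, 11-01*
[col 2] -00-0, -000-, 0-0-0, 1--01
Prime implicants: -00-0, -000-, -1101, 0-0-0, 01-00, 0110-, 1--01, 1-110, 10-10, 101-1, 1011-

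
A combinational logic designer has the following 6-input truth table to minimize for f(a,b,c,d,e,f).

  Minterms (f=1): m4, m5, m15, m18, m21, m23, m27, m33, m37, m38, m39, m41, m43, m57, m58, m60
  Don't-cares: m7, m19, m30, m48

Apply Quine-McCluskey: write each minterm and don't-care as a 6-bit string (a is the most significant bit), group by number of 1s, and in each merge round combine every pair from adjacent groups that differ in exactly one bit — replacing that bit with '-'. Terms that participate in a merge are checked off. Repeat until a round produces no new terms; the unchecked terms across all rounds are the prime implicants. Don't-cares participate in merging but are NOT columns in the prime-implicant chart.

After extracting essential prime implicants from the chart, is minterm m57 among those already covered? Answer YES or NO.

YES

Round 0: 000100✓ 000101✓ 000111✓ 001111✓ 010010✓ 010011✓ 010101✓ 010111✓ 011011✓ 011110 100001✓ 100101✓ 100110✓ 100111✓ 101001✓ 101011✓ 110000 111001✓ 111010 111100
Round 1: -00101✓ -00111✓ 0-0101✓ 0-0111✓ 00-111 0001-1✓ 00010- 01-011 010-11 01001- 0101-1✓ 1-1001 10-001 100-01 1001-1✓ 10011- 1010-1
Round 2: -001-1 0-01-1
PIs = {-001-1, 0-01-1, 00-111, 00010-, 01-011, 010-11, 01001-, 011110, 1-1001, 10-001, 100-01, 10011-, 1010-1, 110000, 111010, 111100}
Coverage chart:
  m4: 00010- ←essential
  m5: -001-1,0-01-1,00010-
  m15: 00-111 ←essential
  m18: 01001- ←essential
  m21: 0-01-1 ←essential
  m23: 0-01-1,010-11
  m27: 01-011 ←essential
  m33: 10-001,100-01
  m37: -001-1,100-01
  m38: 10011- ←essential
  m39: -001-1,10011-
  m41: 1-1001,10-001,1010-1
  m43: 1010-1 ←essential
  m57: 1-1001 ←essential
  m58: 111010 ←essential
  m60: 111100 ←essential
Essential: 0-01-1, 00-111, 00010-, 01-011, 01001-, 1-1001, 10011-, 1010-1, 111010, 111100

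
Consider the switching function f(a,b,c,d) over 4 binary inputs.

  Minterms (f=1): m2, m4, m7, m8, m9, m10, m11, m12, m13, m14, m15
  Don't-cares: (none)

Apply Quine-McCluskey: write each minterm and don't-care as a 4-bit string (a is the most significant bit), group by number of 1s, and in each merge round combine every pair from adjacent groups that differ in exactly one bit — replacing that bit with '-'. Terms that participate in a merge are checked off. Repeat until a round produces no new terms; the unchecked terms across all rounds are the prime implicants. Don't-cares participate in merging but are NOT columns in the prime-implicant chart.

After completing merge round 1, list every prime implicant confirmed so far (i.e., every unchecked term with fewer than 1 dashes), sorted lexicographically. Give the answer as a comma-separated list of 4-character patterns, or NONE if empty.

Round 0: 0010✓ 0100✓ 0111✓ 1000✓ 1001✓ 1010✓ 1011✓ 1100✓ 1101✓ 1110✓ 1111✓
Round 1: -010 -100 -111 1-00✓ 1-01✓ 1-10✓ 1-11✓ 10-0✓ 10-1✓ 100-✓ 101-✓ 11-0✓ 11-1✓ 110-✓ 111-✓
Round 2: 1--0✓ 1--1✓ 1-0-✓ 1-1-✓ 10--✓ 11--✓
Round 3: 1---
PIs = {-010, -100, -111, 1---}

NONE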